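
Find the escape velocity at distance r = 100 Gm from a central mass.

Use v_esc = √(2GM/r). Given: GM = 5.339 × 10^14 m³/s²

Convert to SI: r = 100 Gm = 1e+11 m.
Escape velocity comes from setting total energy to zero: ½v² − GM/r = 0 ⇒ v_esc = √(2GM / r).
v_esc = √(2 · 5.339e+14 / 1e+11) m/s ≈ 103.3 m/s = 103.3 m/s.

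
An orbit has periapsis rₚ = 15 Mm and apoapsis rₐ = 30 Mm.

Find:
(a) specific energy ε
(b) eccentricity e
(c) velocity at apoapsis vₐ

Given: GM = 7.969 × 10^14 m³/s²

Convert to SI: rₚ = 15 Mm = 1.5e+07 m; rₐ = 30 Mm = 3e+07 m.
(a) With a = (rₚ + rₐ)/2 = 2.25e+07 m, ε = −GM/(2a) = −7.969e+14/(2 · 2.25e+07) J/kg ≈ -1.771e+07 J/kg
(b) e = (rₐ − rₚ)/(rₐ + rₚ) = (3e+07 − 1.5e+07)/(3e+07 + 1.5e+07) ≈ 0.3333
(c) With a = (rₚ + rₐ)/2 = 2.25e+07 m, vₐ = √(GM (2/rₐ − 1/a)) = √(7.969e+14 · (2/3e+07 − 1/2.25e+07)) m/s ≈ 4208 m/s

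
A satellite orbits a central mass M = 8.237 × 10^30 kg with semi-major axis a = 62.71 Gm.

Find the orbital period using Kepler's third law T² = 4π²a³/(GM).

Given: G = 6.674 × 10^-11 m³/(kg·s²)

Convert to SI: a = 62.71 Gm = 6.271e+10 m.
GM = G · M = 6.674e-11 · 8.237e+30 = 5.49737e+20 m³/s².
Kepler's third law: T = 2π √(a³ / GM).
Substituting a = 6.271e+10 m and GM = 5.49737e+20 m³/s²:
T = 2π √((6.271e+10)³ / 5.49737e+20) s
T ≈ 4.208e+06 s = 48.71 days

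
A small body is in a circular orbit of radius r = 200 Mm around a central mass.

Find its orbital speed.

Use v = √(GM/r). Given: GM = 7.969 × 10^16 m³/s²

Convert to SI: r = 200 Mm = 2e+08 m.
For a circular orbit, gravity supplies the centripetal force, so v = √(GM / r).
v = √(7.969e+16 / 2e+08) m/s ≈ 1.996e+04 m/s = 19.96 km/s.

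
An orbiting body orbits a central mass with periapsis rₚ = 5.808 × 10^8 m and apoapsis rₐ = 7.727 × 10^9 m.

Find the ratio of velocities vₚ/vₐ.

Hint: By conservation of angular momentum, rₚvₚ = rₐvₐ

Conservation of angular momentum gives rₚvₚ = rₐvₐ, so vₚ/vₐ = rₐ/rₚ.
vₚ/vₐ = 7.727e+09 / 5.808e+08 ≈ 13.3.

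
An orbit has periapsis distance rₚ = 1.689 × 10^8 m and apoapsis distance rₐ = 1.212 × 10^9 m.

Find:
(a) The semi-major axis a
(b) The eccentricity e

(a) a = (rₚ + rₐ) / 2 = (1.689e+08 + 1.212e+09) / 2 ≈ 6.904e+08 m = 6.904 × 10^8 m.
(b) e = (rₐ − rₚ) / (rₐ + rₚ) = (1.212e+09 − 1.689e+08) / (1.212e+09 + 1.689e+08) ≈ 0.7554.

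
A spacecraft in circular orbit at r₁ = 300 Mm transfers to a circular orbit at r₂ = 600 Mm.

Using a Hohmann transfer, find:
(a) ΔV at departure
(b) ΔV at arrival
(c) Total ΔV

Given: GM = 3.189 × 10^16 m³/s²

Convert to SI: r₁ = 300 Mm = 3e+08 m; r₂ = 600 Mm = 6e+08 m.
Transfer semi-major axis: a_t = (r₁ + r₂)/2 = (3e+08 + 6e+08)/2 = 4.5e+08 m.
Circular speeds: v₁ = √(GM/r₁) = 10310.2 m/s, v₂ = √(GM/r₂) = 7290.4 m/s.
Transfer speeds (vis-viva v² = GM(2/r − 1/a_t)): v₁ᵗ = 11905.2 m/s, v₂ᵗ = 5952.59 m/s.
(a) ΔV₁ = |v₁ᵗ − v₁| ≈ 1595 m/s = 1.595 km/s.
(b) ΔV₂ = |v₂ − v₂ᵗ| ≈ 1338 m/s = 1.338 km/s.
(c) ΔV_total = ΔV₁ + ΔV₂ ≈ 2933 m/s = 2.933 km/s.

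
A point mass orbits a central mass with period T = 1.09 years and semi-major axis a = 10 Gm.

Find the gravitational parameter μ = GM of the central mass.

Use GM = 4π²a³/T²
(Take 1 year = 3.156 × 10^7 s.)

Convert to SI: T = 1.09 years = 3.44004e+07 s; a = 10 Gm = 1e+10 m.
GM = 4π² · a³ / T².
GM = 4π² · (1e+10)³ / (3.44004e+07)² m³/s² ≈ 3.336e+16 m³/s² = 3.336 × 10^16 m³/s².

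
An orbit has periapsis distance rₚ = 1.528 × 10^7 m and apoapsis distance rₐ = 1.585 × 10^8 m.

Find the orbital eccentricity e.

e = (rₐ − rₚ) / (rₐ + rₚ).
e = (1.585e+08 − 1.528e+07) / (1.585e+08 + 1.528e+07) = 1.4322e+08 / 1.7378e+08 ≈ 0.8241.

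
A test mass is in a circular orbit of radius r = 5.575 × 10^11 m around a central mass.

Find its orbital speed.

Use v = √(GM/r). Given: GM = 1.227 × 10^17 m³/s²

For a circular orbit, gravity supplies the centripetal force, so v = √(GM / r).
v = √(1.227e+17 / 5.575e+11) m/s ≈ 469.1 m/s = 469.1 m/s.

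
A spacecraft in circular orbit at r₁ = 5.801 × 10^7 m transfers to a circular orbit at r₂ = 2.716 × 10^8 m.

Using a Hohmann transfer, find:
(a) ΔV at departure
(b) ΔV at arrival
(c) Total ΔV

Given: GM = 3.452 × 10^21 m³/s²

Transfer semi-major axis: a_t = (r₁ + r₂)/2 = (5.801e+07 + 2.716e+08)/2 = 1.64805e+08 m.
Circular speeds: v₁ = √(GM/r₁) = 7.71408e+06 m/s, v₂ = √(GM/r₂) = 3.56509e+06 m/s.
Transfer speeds (vis-viva v² = GM(2/r − 1/a_t)): v₁ᵗ = 9.90293e+06 m/s, v₂ᵗ = 2.11513e+06 m/s.
(a) ΔV₁ = |v₁ᵗ − v₁| ≈ 2.189e+06 m/s = 2189 km/s.
(b) ΔV₂ = |v₂ − v₂ᵗ| ≈ 1.45e+06 m/s = 1450 km/s.
(c) ΔV_total = ΔV₁ + ΔV₂ ≈ 3.639e+06 m/s = 3639 km/s.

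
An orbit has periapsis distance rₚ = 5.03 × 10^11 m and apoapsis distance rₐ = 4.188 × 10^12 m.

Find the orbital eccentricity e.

e = (rₐ − rₚ) / (rₐ + rₚ).
e = (4.188e+12 − 5.03e+11) / (4.188e+12 + 5.03e+11) = 3.685e+12 / 4.691e+12 ≈ 0.7855.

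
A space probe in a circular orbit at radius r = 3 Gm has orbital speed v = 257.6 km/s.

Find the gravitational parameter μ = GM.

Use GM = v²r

Convert to SI: r = 3 Gm = 3e+09 m; v = 257.6 km/s = 257600 m/s.
For a circular orbit v² = GM/r, so GM = v² · r.
GM = (257600)² · 3e+09 m³/s² ≈ 1.991e+20 m³/s² = 1.991 × 10^20 m³/s².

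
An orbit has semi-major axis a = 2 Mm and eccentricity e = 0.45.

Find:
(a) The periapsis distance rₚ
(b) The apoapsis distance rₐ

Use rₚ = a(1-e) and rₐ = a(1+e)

Convert to SI: a = 2 Mm = 2e+06 m.
(a) rₚ = a(1 − e) = 2e+06 · (1 − 0.45) = 2e+06 · 0.55 ≈ 1.1e+06 m = 1.1 Mm.
(b) rₐ = a(1 + e) = 2e+06 · (1 + 0.45) = 2e+06 · 1.45 ≈ 2.9e+06 m = 2.9 Mm.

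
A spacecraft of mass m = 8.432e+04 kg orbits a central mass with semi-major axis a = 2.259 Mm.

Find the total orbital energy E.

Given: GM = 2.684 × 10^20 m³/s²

Convert to SI: a = 2.259 Mm = 2.259e+06 m.
E = −GMm / (2a).
E = −2.684e+20 · 8.432e+04 / (2 · 2.259e+06) J ≈ -5.009e+18 J = -5.009 EJ.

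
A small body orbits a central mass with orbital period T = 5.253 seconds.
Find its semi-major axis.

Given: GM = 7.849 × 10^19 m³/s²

Invert Kepler's third law: a = (GM · T² / (4π²))^(1/3).
Substituting T = 5.253 s and GM = 7.849e+19 m³/s²:
a = (7.849e+19 · (5.253)² / (4π²))^(1/3) m
a ≈ 3.8e+06 m = 3.8 × 10^6 m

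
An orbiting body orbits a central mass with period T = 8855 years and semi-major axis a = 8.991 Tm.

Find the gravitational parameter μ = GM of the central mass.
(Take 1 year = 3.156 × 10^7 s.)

Convert to SI: T = 8855 years = 2.79464e+11 s; a = 8.991 Tm = 8.991e+12 m.
GM = 4π² · a³ / T².
GM = 4π² · (8.991e+12)³ / (2.79464e+11)² m³/s² ≈ 3.674e+17 m³/s² = 3.674 × 10^17 m³/s².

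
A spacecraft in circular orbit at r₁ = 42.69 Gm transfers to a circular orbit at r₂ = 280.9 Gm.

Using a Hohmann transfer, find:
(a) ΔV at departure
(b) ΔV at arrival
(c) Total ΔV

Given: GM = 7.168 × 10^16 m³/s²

Convert to SI: r₁ = 42.69 Gm = 4.269e+10 m; r₂ = 280.9 Gm = 2.809e+11 m.
Transfer semi-major axis: a_t = (r₁ + r₂)/2 = (4.269e+10 + 2.809e+11)/2 = 1.61795e+11 m.
Circular speeds: v₁ = √(GM/r₁) = 1295.79 m/s, v₂ = √(GM/r₂) = 505.153 m/s.
Transfer speeds (vis-viva v² = GM(2/r − 1/a_t)): v₁ᵗ = 1707.38 m/s, v₂ᵗ = 259.48 m/s.
(a) ΔV₁ = |v₁ᵗ − v₁| ≈ 411.6 m/s = 411.6 m/s.
(b) ΔV₂ = |v₂ − v₂ᵗ| ≈ 245.7 m/s = 245.7 m/s.
(c) ΔV_total = ΔV₁ + ΔV₂ ≈ 657.3 m/s = 657.3 m/s.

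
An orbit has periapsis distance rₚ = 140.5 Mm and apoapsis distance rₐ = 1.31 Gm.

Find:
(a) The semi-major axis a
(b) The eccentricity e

Convert to SI: rₚ = 140.5 Mm = 1.405e+08 m; rₐ = 1.31 Gm = 1.31e+09 m.
(a) a = (rₚ + rₐ) / 2 = (1.405e+08 + 1.31e+09) / 2 ≈ 7.252e+08 m = 725.2 Mm.
(b) e = (rₐ − rₚ) / (rₐ + rₚ) = (1.31e+09 − 1.405e+08) / (1.31e+09 + 1.405e+08) ≈ 0.8063.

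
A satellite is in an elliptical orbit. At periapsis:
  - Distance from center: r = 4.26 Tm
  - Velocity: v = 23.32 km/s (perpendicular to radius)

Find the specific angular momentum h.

Convert to SI: r = 4.26 Tm = 4.26e+12 m; v = 23.32 km/s = 23320 m/s.
With v perpendicular to r, h = r · v.
h = 4.26e+12 · 23320 m²/s ≈ 9.934e+16 m²/s.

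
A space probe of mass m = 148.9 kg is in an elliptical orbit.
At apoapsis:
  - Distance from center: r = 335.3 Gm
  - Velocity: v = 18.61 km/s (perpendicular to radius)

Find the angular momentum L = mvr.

Convert to SI: r = 335.3 Gm = 3.353e+11 m; v = 18.61 km/s = 18610 m/s.
Since v is perpendicular to r, L = m · v · r.
L = 148.9 · 18610 · 3.353e+11 kg·m²/s ≈ 9.291e+17 kg·m²/s.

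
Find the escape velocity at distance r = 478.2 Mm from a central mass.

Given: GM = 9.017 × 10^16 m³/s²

Convert to SI: r = 478.2 Mm = 4.782e+08 m.
Escape velocity comes from setting total energy to zero: ½v² − GM/r = 0 ⇒ v_esc = √(2GM / r).
v_esc = √(2 · 9.017e+16 / 4.782e+08) m/s ≈ 1.942e+04 m/s = 19.42 km/s.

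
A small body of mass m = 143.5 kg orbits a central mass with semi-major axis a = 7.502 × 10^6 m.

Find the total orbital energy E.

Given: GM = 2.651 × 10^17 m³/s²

E = −GMm / (2a).
E = −2.651e+17 · 143.5 / (2 · 7.502e+06) J ≈ -2.535e+12 J = -2.535 TJ.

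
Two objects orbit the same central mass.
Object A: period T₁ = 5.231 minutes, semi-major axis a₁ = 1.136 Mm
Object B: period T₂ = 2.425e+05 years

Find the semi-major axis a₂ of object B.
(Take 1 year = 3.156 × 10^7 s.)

Convert to SI: T₁ = 5.231 minutes = 313.86 s; a₁ = 1.136 Mm = 1.136e+06 m; T₂ = 2.425e+05 years = 7.6533e+12 s.
Kepler's third law: (T₁/T₂)² = (a₁/a₂)³ ⇒ a₂ = a₁ · (T₂/T₁)^(2/3).
T₂/T₁ = 7.6533e+12 / 313.86 = 2.43844e+10.
a₂ = 1.136e+06 · (2.43844e+10)^(2/3) m ≈ 9.553e+12 m = 9.553 Tm.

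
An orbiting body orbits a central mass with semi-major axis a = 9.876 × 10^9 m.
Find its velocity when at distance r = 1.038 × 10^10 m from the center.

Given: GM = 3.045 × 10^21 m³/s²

Vis-viva: v = √(GM · (2/r − 1/a)).
2/r − 1/a = 2/1.038e+10 − 1/9.876e+09 = 9.14227e-11 m⁻¹.
v = √(3.045e+21 · 9.14227e-11) m/s ≈ 5.276e+05 m/s = 527.6 km/s.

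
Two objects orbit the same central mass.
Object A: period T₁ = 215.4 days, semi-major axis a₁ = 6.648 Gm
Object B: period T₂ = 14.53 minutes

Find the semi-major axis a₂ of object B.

Convert to SI: T₁ = 215.4 days = 1.86106e+07 s; a₁ = 6.648 Gm = 6.648e+09 m; T₂ = 14.53 minutes = 871.8 s.
Kepler's third law: (T₁/T₂)² = (a₁/a₂)³ ⇒ a₂ = a₁ · (T₂/T₁)^(2/3).
T₂/T₁ = 871.8 / 1.86106e+07 = 4.68444e-05.
a₂ = 6.648e+09 · (4.68444e-05)^(2/3) m ≈ 8.639e+06 m = 8.639 Mm.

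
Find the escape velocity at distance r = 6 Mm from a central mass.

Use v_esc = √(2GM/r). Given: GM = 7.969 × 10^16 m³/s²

Convert to SI: r = 6 Mm = 6e+06 m.
Escape velocity comes from setting total energy to zero: ½v² − GM/r = 0 ⇒ v_esc = √(2GM / r).
v_esc = √(2 · 7.969e+16 / 6e+06) m/s ≈ 1.63e+05 m/s = 163 km/s.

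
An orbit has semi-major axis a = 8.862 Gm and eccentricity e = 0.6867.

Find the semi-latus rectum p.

Convert to SI: a = 8.862 Gm = 8.862e+09 m.
p = a (1 − e²).
p = 8.862e+09 · (1 − (0.6867)²) = 8.862e+09 · 0.528443 ≈ 4.683e+09 m = 4.683 Gm.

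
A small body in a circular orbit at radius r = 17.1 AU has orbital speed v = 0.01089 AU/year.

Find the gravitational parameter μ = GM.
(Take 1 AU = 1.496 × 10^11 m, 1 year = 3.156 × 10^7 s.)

Convert to SI: r = 17.1 AU = 2.55816e+12 m; v = 0.01089 AU/year = 51.6205 m/s.
For a circular orbit v² = GM/r, so GM = v² · r.
GM = (51.6205)² · 2.55816e+12 m³/s² ≈ 6.817e+15 m³/s² = 6.817 × 10^15 m³/s².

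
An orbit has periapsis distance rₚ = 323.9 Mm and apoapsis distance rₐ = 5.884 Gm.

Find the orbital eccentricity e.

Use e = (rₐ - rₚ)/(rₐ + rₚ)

Convert to SI: rₚ = 323.9 Mm = 3.239e+08 m; rₐ = 5.884 Gm = 5.884e+09 m.
e = (rₐ − rₚ) / (rₐ + rₚ).
e = (5.884e+09 − 3.239e+08) / (5.884e+09 + 3.239e+08) = 5.5601e+09 / 6.2079e+09 ≈ 0.8956.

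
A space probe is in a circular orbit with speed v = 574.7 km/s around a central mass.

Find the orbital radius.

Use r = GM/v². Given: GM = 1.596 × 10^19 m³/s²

Convert to SI: v = 574.7 km/s = 574700 m/s.
For a circular orbit, v² = GM / r, so r = GM / v².
r = 1.596e+19 / (574700)² m ≈ 4.832e+07 m = 48.32 Mm.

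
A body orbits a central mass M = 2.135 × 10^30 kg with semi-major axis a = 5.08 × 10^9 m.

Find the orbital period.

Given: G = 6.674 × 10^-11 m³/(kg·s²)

GM = G · M = 6.674e-11 · 2.135e+30 = 1.4249e+20 m³/s².
Kepler's third law: T = 2π √(a³ / GM).
Substituting a = 5.08e+09 m and GM = 1.4249e+20 m³/s²:
T = 2π √((5.08e+09)³ / 1.4249e+20) s
T ≈ 1.906e+05 s = 2.206 days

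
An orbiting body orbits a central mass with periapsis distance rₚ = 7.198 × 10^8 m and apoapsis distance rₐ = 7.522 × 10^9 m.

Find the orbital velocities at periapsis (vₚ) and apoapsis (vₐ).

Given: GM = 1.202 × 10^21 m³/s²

Use the vis-viva equation v² = GM(2/r − 1/a) with a = (rₚ + rₐ)/2 = (7.198e+08 + 7.522e+09)/2 = 4.1209e+09 m.
vₚ = √(GM · (2/rₚ − 1/a)) = √(1.202e+21 · (2/7.198e+08 − 1/4.1209e+09)) m/s ≈ 1.746e+06 m/s = 1746 km/s.
vₐ = √(GM · (2/rₐ − 1/a)) = √(1.202e+21 · (2/7.522e+09 − 1/4.1209e+09)) m/s ≈ 1.671e+05 m/s = 167.1 km/s.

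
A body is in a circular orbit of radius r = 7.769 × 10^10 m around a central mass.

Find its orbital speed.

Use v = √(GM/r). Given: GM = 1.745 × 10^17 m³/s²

For a circular orbit, gravity supplies the centripetal force, so v = √(GM / r).
v = √(1.745e+17 / 7.769e+10) m/s ≈ 1499 m/s = 1.499 km/s.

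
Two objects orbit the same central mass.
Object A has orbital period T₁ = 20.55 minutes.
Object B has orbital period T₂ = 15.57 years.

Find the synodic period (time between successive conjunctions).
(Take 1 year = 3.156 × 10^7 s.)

Convert to SI: T₁ = 20.55 minutes = 1233 s; T₂ = 15.57 years = 4.91389e+08 s.
T_syn = |T₁ · T₂ / (T₁ − T₂)|.
T_syn = |1233 · 4.91389e+08 / (1233 − 4.91389e+08)| s ≈ 1233 s = 20.55 minutes.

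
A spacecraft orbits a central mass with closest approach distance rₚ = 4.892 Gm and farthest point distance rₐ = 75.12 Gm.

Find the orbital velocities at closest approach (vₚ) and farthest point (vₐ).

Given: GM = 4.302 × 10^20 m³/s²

Convert to SI: rₚ = 4.892 Gm = 4.892e+09 m; rₐ = 75.12 Gm = 7.512e+10 m.
Use the vis-viva equation v² = GM(2/r − 1/a) with a = (rₚ + rₐ)/2 = (4.892e+09 + 7.512e+10)/2 = 4.0006e+10 m.
vₚ = √(GM · (2/rₚ − 1/a)) = √(4.302e+20 · (2/4.892e+09 − 1/4.0006e+10)) m/s ≈ 4.064e+05 m/s = 406.4 km/s.
vₐ = √(GM · (2/rₐ − 1/a)) = √(4.302e+20 · (2/7.512e+10 − 1/4.0006e+10)) m/s ≈ 2.646e+04 m/s = 26.46 km/s.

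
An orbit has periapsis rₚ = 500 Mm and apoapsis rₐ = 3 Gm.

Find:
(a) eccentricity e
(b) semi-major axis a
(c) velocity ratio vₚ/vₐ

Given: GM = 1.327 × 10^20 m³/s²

Convert to SI: rₚ = 500 Mm = 5e+08 m; rₐ = 3 Gm = 3e+09 m.
(a) e = (rₐ − rₚ)/(rₐ + rₚ) = (3e+09 − 5e+08)/(3e+09 + 5e+08) ≈ 0.7143
(b) a = (rₚ + rₐ)/2 = (5e+08 + 3e+09)/2 ≈ 1.75e+09 m
(c) Conservation of angular momentum (rₚvₚ = rₐvₐ) gives vₚ/vₐ = rₐ/rₚ = 3e+09/5e+08 ≈ 6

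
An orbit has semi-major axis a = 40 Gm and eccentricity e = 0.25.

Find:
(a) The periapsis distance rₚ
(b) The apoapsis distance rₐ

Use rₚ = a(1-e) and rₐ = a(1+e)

Convert to SI: a = 40 Gm = 4e+10 m.
(a) rₚ = a(1 − e) = 4e+10 · (1 − 0.25) = 4e+10 · 0.75 ≈ 3e+10 m = 30 Gm.
(b) rₐ = a(1 + e) = 4e+10 · (1 + 0.25) = 4e+10 · 1.25 ≈ 5e+10 m = 50 Gm.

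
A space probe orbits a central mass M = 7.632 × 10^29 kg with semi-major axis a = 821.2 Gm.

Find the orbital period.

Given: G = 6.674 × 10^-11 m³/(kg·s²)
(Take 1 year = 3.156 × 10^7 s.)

Convert to SI: a = 821.2 Gm = 8.212e+11 m.
GM = G · M = 6.674e-11 · 7.632e+29 = 5.0936e+19 m³/s².
Kepler's third law: T = 2π √(a³ / GM).
Substituting a = 8.212e+11 m and GM = 5.0936e+19 m³/s²:
T = 2π √((8.212e+11)³ / 5.0936e+19) s
T ≈ 6.552e+08 s = 20.76 years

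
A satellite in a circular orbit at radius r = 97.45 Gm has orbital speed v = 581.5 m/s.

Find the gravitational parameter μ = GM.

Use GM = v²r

Convert to SI: r = 97.45 Gm = 9.745e+10 m.
For a circular orbit v² = GM/r, so GM = v² · r.
GM = (581.5)² · 9.745e+10 m³/s² ≈ 3.295e+16 m³/s² = 3.295 × 10^16 m³/s².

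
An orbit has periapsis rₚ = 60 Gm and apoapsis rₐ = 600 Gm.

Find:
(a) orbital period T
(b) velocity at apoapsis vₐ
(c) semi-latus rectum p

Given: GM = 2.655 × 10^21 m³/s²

Convert to SI: rₚ = 60 Gm = 6e+10 m; rₐ = 600 Gm = 6e+11 m.
(a) With a = (rₚ + rₐ)/2 = 3.3e+11 m, T = 2π √(a³/GM) = 2π √((3.3e+11)³/2.655e+21) s ≈ 2.312e+07 s
(b) With a = (rₚ + rₐ)/2 = 3.3e+11 m, vₐ = √(GM (2/rₐ − 1/a)) = √(2.655e+21 · (2/6e+11 − 1/3.3e+11)) m/s ≈ 2.836e+04 m/s
(c) From a = (rₚ + rₐ)/2 = 3.3e+11 m and e = (rₐ − rₚ)/(rₐ + rₚ) = 0.818182, p = a(1 − e²) = 3.3e+11 · (1 − (0.818182)²) ≈ 1.091e+11 m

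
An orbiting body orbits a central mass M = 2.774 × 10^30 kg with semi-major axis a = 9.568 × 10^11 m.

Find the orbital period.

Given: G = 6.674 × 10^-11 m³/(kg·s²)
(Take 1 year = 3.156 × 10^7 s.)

GM = G · M = 6.674e-11 · 2.774e+30 = 1.85137e+20 m³/s².
Kepler's third law: T = 2π √(a³ / GM).
Substituting a = 9.568e+11 m and GM = 1.85137e+20 m³/s²:
T = 2π √((9.568e+11)³ / 1.85137e+20) s
T ≈ 4.322e+08 s = 13.69 years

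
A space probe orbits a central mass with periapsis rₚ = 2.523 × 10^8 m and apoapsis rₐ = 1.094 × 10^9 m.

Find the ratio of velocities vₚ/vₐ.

Conservation of angular momentum gives rₚvₚ = rₐvₐ, so vₚ/vₐ = rₐ/rₚ.
vₚ/vₐ = 1.094e+09 / 2.523e+08 ≈ 4.336.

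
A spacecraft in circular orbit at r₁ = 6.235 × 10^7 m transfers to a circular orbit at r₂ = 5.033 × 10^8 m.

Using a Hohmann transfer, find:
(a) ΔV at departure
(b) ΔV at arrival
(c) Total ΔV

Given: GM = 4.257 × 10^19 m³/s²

Transfer semi-major axis: a_t = (r₁ + r₂)/2 = (6.235e+07 + 5.033e+08)/2 = 2.82825e+08 m.
Circular speeds: v₁ = √(GM/r₁) = 826292 m/s, v₂ = √(GM/r₂) = 290829 m/s.
Transfer speeds (vis-viva v² = GM(2/r − 1/a_t)): v₁ᵗ = 1.10227e+06 m/s, v₂ᵗ = 136552 m/s.
(a) ΔV₁ = |v₁ᵗ − v₁| ≈ 2.76e+05 m/s = 276 km/s.
(b) ΔV₂ = |v₂ − v₂ᵗ| ≈ 1.543e+05 m/s = 154.3 km/s.
(c) ΔV_total = ΔV₁ + ΔV₂ ≈ 4.303e+05 m/s = 430.3 km/s.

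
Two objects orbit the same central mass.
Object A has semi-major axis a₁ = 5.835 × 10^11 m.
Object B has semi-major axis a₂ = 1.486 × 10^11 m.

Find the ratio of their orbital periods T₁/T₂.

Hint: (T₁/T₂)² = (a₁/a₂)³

From Kepler's third law, (T₁/T₂)² = (a₁/a₂)³, so T₁/T₂ = (a₁/a₂)^(3/2).
a₁/a₂ = 5.835e+11 / 1.486e+11 = 3.92665.
T₁/T₂ = (3.92665)^(3/2) ≈ 7.781.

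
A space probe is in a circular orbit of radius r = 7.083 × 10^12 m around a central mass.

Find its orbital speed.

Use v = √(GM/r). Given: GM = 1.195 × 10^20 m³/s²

For a circular orbit, gravity supplies the centripetal force, so v = √(GM / r).
v = √(1.195e+20 / 7.083e+12) m/s ≈ 4107 m/s = 4.107 km/s.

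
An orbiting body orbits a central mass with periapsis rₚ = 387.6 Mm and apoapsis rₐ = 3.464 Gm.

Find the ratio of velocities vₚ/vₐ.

Convert to SI: rₚ = 387.6 Mm = 3.876e+08 m; rₐ = 3.464 Gm = 3.464e+09 m.
Conservation of angular momentum gives rₚvₚ = rₐvₐ, so vₚ/vₐ = rₐ/rₚ.
vₚ/vₐ = 3.464e+09 / 3.876e+08 ≈ 8.937.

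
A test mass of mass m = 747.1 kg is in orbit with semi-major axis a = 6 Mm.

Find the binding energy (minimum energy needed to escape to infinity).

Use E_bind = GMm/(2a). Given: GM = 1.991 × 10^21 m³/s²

Convert to SI: a = 6 Mm = 6e+06 m.
Total orbital energy is E = −GMm/(2a); binding energy is E_bind = −E = GMm/(2a).
E_bind = 1.991e+21 · 747.1 / (2 · 6e+06) J ≈ 1.24e+17 J = 124 PJ.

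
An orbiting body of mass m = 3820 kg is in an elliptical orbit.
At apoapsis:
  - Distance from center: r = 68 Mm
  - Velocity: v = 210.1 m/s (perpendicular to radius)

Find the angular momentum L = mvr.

Convert to SI: r = 68 Mm = 6.8e+07 m.
Since v is perpendicular to r, L = m · v · r.
L = 3820 · 210.1 · 6.8e+07 kg·m²/s ≈ 5.458e+13 kg·m²/s.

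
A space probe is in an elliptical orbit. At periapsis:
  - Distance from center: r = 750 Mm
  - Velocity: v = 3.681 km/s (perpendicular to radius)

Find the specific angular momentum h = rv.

Convert to SI: r = 750 Mm = 7.5e+08 m; v = 3.681 km/s = 3681 m/s.
With v perpendicular to r, h = r · v.
h = 7.5e+08 · 3681 m²/s ≈ 2.761e+12 m²/s.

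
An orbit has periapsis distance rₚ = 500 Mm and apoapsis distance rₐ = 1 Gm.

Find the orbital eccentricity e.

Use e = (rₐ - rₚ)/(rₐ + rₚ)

Convert to SI: rₚ = 500 Mm = 5e+08 m; rₐ = 1 Gm = 1e+09 m.
e = (rₐ − rₚ) / (rₐ + rₚ).
e = (1e+09 − 5e+08) / (1e+09 + 5e+08) = 5e+08 / 1.5e+09 ≈ 0.3333.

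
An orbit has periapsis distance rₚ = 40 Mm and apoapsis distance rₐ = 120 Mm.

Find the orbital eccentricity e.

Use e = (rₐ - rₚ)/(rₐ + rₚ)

Convert to SI: rₚ = 40 Mm = 4e+07 m; rₐ = 120 Mm = 1.2e+08 m.
e = (rₐ − rₚ) / (rₐ + rₚ).
e = (1.2e+08 − 4e+07) / (1.2e+08 + 4e+07) = 8e+07 / 1.6e+08 ≈ 0.5.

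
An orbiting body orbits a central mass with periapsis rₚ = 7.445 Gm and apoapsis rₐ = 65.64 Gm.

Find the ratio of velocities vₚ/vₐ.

Convert to SI: rₚ = 7.445 Gm = 7.445e+09 m; rₐ = 65.64 Gm = 6.564e+10 m.
Conservation of angular momentum gives rₚvₚ = rₐvₐ, so vₚ/vₐ = rₐ/rₚ.
vₚ/vₐ = 6.564e+10 / 7.445e+09 ≈ 8.817.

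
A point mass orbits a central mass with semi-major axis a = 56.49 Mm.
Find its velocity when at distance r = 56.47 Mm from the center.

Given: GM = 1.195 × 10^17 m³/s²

Convert to SI: a = 56.49 Mm = 5.649e+07 m; r = 56.47 Mm = 5.647e+07 m.
Vis-viva: v = √(GM · (2/r − 1/a)).
2/r − 1/a = 2/5.647e+07 − 1/5.649e+07 = 1.77148e-08 m⁻¹.
v = √(1.195e+17 · 1.77148e-08) m/s ≈ 4.601e+04 m/s = 46.01 km/s.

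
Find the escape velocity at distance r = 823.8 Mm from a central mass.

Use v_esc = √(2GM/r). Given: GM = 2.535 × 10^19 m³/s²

Convert to SI: r = 823.8 Mm = 8.238e+08 m.
Escape velocity comes from setting total energy to zero: ½v² − GM/r = 0 ⇒ v_esc = √(2GM / r).
v_esc = √(2 · 2.535e+19 / 8.238e+08) m/s ≈ 2.481e+05 m/s = 248.1 km/s.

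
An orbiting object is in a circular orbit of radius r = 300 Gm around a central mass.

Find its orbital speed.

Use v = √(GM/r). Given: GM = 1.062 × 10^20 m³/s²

Convert to SI: r = 300 Gm = 3e+11 m.
For a circular orbit, gravity supplies the centripetal force, so v = √(GM / r).
v = √(1.062e+20 / 3e+11) m/s ≈ 1.881e+04 m/s = 18.81 km/s.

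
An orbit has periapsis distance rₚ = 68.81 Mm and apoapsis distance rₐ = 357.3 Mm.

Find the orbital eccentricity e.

Convert to SI: rₚ = 68.81 Mm = 6.881e+07 m; rₐ = 357.3 Mm = 3.573e+08 m.
e = (rₐ − rₚ) / (rₐ + rₚ).
e = (3.573e+08 − 6.881e+07) / (3.573e+08 + 6.881e+07) = 2.8849e+08 / 4.2611e+08 ≈ 0.677.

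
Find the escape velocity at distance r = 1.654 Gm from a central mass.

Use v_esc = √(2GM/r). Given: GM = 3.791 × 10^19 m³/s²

Convert to SI: r = 1.654 Gm = 1.654e+09 m.
Escape velocity comes from setting total energy to zero: ½v² − GM/r = 0 ⇒ v_esc = √(2GM / r).
v_esc = √(2 · 3.791e+19 / 1.654e+09) m/s ≈ 2.141e+05 m/s = 214.1 km/s.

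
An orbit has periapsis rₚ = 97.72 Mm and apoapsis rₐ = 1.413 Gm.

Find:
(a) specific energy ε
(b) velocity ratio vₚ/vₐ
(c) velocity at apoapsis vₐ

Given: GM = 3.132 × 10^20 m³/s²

Convert to SI: rₚ = 97.72 Mm = 9.772e+07 m; rₐ = 1.413 Gm = 1.413e+09 m.
(a) With a = (rₚ + rₐ)/2 = 7.5536e+08 m, ε = −GM/(2a) = −3.132e+20/(2 · 7.5536e+08) J/kg ≈ -2.073e+11 J/kg
(b) Conservation of angular momentum (rₚvₚ = rₐvₐ) gives vₚ/vₐ = rₐ/rₚ = 1.413e+09/9.772e+07 ≈ 14.46
(c) With a = (rₚ + rₐ)/2 = 7.5536e+08 m, vₐ = √(GM (2/rₐ − 1/a)) = √(3.132e+20 · (2/1.413e+09 − 1/7.5536e+08)) m/s ≈ 1.693e+05 m/s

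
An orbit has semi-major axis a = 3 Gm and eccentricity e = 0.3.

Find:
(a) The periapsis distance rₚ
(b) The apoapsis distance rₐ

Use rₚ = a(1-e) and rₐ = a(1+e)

Convert to SI: a = 3 Gm = 3e+09 m.
(a) rₚ = a(1 − e) = 3e+09 · (1 − 0.3) = 3e+09 · 0.7 ≈ 2.1e+09 m = 2.1 Gm.
(b) rₐ = a(1 + e) = 3e+09 · (1 + 0.3) = 3e+09 · 1.3 ≈ 3.9e+09 m = 3.9 Gm.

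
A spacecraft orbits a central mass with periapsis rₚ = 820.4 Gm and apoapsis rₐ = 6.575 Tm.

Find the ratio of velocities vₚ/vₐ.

Convert to SI: rₚ = 820.4 Gm = 8.204e+11 m; rₐ = 6.575 Tm = 6.575e+12 m.
Conservation of angular momentum gives rₚvₚ = rₐvₐ, so vₚ/vₐ = rₐ/rₚ.
vₚ/vₐ = 6.575e+12 / 8.204e+11 ≈ 8.014.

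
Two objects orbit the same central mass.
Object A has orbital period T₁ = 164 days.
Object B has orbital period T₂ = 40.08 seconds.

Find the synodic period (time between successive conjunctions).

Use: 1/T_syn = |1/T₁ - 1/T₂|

Convert to SI: T₁ = 164 days = 1.41696e+07 s.
T_syn = |T₁ · T₂ / (T₁ − T₂)|.
T_syn = |1.41696e+07 · 40.08 / (1.41696e+07 − 40.08)| s ≈ 40.08 s = 40.08 seconds.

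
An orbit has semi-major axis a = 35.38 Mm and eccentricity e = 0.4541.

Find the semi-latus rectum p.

Convert to SI: a = 35.38 Mm = 3.538e+07 m.
p = a (1 − e²).
p = 3.538e+07 · (1 − (0.4541)²) = 3.538e+07 · 0.793793 ≈ 2.808e+07 m = 28.08 Mm.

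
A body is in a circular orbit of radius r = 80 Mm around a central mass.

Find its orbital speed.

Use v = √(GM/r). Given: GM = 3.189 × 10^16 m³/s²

Convert to SI: r = 80 Mm = 8e+07 m.
For a circular orbit, gravity supplies the centripetal force, so v = √(GM / r).
v = √(3.189e+16 / 8e+07) m/s ≈ 1.997e+04 m/s = 19.97 km/s.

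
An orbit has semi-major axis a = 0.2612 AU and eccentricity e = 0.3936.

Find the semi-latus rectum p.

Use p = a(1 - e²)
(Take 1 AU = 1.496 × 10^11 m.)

Convert to SI: a = 0.2612 AU = 3.90755e+10 m.
p = a (1 − e²).
p = 3.90755e+10 · (1 − (0.3936)²) = 3.90755e+10 · 0.845079 ≈ 3.302e+10 m = 0.2207 AU.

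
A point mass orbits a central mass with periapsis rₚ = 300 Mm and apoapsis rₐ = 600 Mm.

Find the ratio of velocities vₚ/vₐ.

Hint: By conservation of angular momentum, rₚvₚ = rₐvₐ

Convert to SI: rₚ = 300 Mm = 3e+08 m; rₐ = 600 Mm = 6e+08 m.
Conservation of angular momentum gives rₚvₚ = rₐvₐ, so vₚ/vₐ = rₐ/rₚ.
vₚ/vₐ = 6e+08 / 3e+08 ≈ 2.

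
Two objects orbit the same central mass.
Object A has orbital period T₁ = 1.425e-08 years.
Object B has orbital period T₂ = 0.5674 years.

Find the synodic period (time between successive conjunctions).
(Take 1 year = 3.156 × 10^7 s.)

Convert to SI: T₁ = 1.425e-08 years = 0.44973 s; T₂ = 0.5674 years = 1.79071e+07 s.
T_syn = |T₁ · T₂ / (T₁ − T₂)|.
T_syn = |0.44973 · 1.79071e+07 / (0.44973 − 1.79071e+07)| s ≈ 0.4497 s = 1.425e-08 years.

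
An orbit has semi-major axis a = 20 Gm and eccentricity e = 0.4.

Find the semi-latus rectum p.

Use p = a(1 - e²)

Convert to SI: a = 20 Gm = 2e+10 m.
p = a (1 − e²).
p = 2e+10 · (1 − (0.4)²) = 2e+10 · 0.84 ≈ 1.68e+10 m = 16.8 Gm.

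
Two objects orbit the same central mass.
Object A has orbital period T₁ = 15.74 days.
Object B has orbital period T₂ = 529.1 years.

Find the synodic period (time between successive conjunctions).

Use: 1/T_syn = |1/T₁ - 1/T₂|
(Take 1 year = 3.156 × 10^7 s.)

Convert to SI: T₁ = 15.74 days = 1.35994e+06 s; T₂ = 529.1 years = 1.66984e+10 s.
T_syn = |T₁ · T₂ / (T₁ − T₂)|.
T_syn = |1.35994e+06 · 1.66984e+10 / (1.35994e+06 − 1.66984e+10)| s ≈ 1.36e+06 s = 15.74 days.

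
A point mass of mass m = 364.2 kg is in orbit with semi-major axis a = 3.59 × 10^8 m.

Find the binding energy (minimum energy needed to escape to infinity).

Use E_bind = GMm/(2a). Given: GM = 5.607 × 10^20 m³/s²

Total orbital energy is E = −GMm/(2a); binding energy is E_bind = −E = GMm/(2a).
E_bind = 5.607e+20 · 364.2 / (2 · 3.59e+08) J ≈ 2.844e+14 J = 284.4 TJ.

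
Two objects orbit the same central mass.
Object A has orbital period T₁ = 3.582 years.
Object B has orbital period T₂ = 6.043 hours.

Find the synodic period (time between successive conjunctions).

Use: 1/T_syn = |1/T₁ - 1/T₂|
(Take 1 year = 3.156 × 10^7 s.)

Convert to SI: T₁ = 3.582 years = 1.13048e+08 s; T₂ = 6.043 hours = 21754.8 s.
T_syn = |T₁ · T₂ / (T₁ − T₂)|.
T_syn = |1.13048e+08 · 21754.8 / (1.13048e+08 − 21754.8)| s ≈ 2.176e+04 s = 6.044 hours.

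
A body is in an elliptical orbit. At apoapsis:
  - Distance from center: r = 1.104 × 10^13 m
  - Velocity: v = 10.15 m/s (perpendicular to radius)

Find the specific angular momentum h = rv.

With v perpendicular to r, h = r · v.
h = 1.104e+13 · 10.15 m²/s ≈ 1.121e+14 m²/s.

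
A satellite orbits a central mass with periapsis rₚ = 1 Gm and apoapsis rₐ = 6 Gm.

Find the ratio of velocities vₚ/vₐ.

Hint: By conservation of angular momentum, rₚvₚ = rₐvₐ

Convert to SI: rₚ = 1 Gm = 1e+09 m; rₐ = 6 Gm = 6e+09 m.
Conservation of angular momentum gives rₚvₚ = rₐvₐ, so vₚ/vₐ = rₐ/rₚ.
vₚ/vₐ = 6e+09 / 1e+09 ≈ 6.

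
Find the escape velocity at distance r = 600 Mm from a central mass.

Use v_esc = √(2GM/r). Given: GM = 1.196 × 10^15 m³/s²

Convert to SI: r = 600 Mm = 6e+08 m.
Escape velocity comes from setting total energy to zero: ½v² − GM/r = 0 ⇒ v_esc = √(2GM / r).
v_esc = √(2 · 1.196e+15 / 6e+08) m/s ≈ 1997 m/s = 1.997 km/s.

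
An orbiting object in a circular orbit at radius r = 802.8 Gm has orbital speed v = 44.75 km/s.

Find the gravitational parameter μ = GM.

Convert to SI: r = 802.8 Gm = 8.028e+11 m; v = 44.75 km/s = 44750 m/s.
For a circular orbit v² = GM/r, so GM = v² · r.
GM = (44750)² · 8.028e+11 m³/s² ≈ 1.608e+21 m³/s² = 1.608 × 10^21 m³/s².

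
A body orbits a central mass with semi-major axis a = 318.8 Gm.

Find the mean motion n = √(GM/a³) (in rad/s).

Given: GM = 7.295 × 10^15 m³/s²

Convert to SI: a = 318.8 Gm = 3.188e+11 m.
n = √(GM / a³).
n = √(7.295e+15 / (3.188e+11)³) rad/s ≈ 4.745e-10 rad/s.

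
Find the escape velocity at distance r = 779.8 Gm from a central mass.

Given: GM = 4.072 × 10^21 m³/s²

Convert to SI: r = 779.8 Gm = 7.798e+11 m.
Escape velocity comes from setting total energy to zero: ½v² − GM/r = 0 ⇒ v_esc = √(2GM / r).
v_esc = √(2 · 4.072e+21 / 7.798e+11) m/s ≈ 1.022e+05 m/s = 102.2 km/s.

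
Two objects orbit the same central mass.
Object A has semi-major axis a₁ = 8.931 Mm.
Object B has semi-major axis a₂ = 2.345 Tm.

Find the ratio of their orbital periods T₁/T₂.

Convert to SI: a₁ = 8.931 Mm = 8.931e+06 m; a₂ = 2.345 Tm = 2.345e+12 m.
From Kepler's third law, (T₁/T₂)² = (a₁/a₂)³, so T₁/T₂ = (a₁/a₂)^(3/2).
a₁/a₂ = 8.931e+06 / 2.345e+12 = 3.80853e-06.
T₁/T₂ = (3.80853e-06)^(3/2) ≈ 7.433e-09.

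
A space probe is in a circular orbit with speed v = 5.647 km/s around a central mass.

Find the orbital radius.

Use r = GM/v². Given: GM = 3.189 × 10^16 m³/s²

Convert to SI: v = 5.647 km/s = 5647 m/s.
For a circular orbit, v² = GM / r, so r = GM / v².
r = 3.189e+16 / (5647)² m ≈ 1e+09 m = 1 Gm.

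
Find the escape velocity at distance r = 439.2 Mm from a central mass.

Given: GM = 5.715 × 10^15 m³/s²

Convert to SI: r = 439.2 Mm = 4.392e+08 m.
Escape velocity comes from setting total energy to zero: ½v² − GM/r = 0 ⇒ v_esc = √(2GM / r).
v_esc = √(2 · 5.715e+15 / 4.392e+08) m/s ≈ 5101 m/s = 5.101 km/s.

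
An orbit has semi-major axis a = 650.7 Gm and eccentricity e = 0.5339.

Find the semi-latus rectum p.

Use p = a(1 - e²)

Convert to SI: a = 650.7 Gm = 6.507e+11 m.
p = a (1 − e²).
p = 6.507e+11 · (1 − (0.5339)²) = 6.507e+11 · 0.714951 ≈ 4.652e+11 m = 465.2 Gm.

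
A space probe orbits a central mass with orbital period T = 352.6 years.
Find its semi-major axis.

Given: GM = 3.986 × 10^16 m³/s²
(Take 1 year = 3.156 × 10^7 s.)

Convert to SI: T = 352.6 years = 1.11281e+10 s.
Invert Kepler's third law: a = (GM · T² / (4π²))^(1/3).
Substituting T = 1.11281e+10 s and GM = 3.986e+16 m³/s²:
a = (3.986e+16 · (1.11281e+10)² / (4π²))^(1/3) m
a ≈ 5e+11 m = 500 Gm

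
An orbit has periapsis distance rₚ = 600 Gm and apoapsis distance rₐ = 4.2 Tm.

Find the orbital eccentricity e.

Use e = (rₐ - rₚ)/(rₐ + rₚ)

Convert to SI: rₚ = 600 Gm = 6e+11 m; rₐ = 4.2 Tm = 4.2e+12 m.
e = (rₐ − rₚ) / (rₐ + rₚ).
e = (4.2e+12 − 6e+11) / (4.2e+12 + 6e+11) = 3.6e+12 / 4.8e+12 ≈ 0.75.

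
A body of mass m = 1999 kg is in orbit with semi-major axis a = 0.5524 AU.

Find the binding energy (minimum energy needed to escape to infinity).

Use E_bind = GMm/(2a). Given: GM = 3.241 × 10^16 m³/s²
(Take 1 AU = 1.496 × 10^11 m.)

Convert to SI: a = 0.5524 AU = 8.2639e+10 m.
Total orbital energy is E = −GMm/(2a); binding energy is E_bind = −E = GMm/(2a).
E_bind = 3.241e+16 · 1999 / (2 · 8.2639e+10) J ≈ 3.92e+08 J = 392 MJ.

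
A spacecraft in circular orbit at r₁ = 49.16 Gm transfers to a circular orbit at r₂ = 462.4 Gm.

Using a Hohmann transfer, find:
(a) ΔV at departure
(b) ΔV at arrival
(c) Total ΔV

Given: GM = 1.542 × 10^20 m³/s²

Convert to SI: r₁ = 49.16 Gm = 4.916e+10 m; r₂ = 462.4 Gm = 4.624e+11 m.
Transfer semi-major axis: a_t = (r₁ + r₂)/2 = (4.916e+10 + 4.624e+11)/2 = 2.5578e+11 m.
Circular speeds: v₁ = √(GM/r₁) = 56006.2 m/s, v₂ = √(GM/r₂) = 18261.4 m/s.
Transfer speeds (vis-viva v² = GM(2/r − 1/a_t)): v₁ᵗ = 75302.9 m/s, v₂ᵗ = 8005.82 m/s.
(a) ΔV₁ = |v₁ᵗ − v₁| ≈ 1.93e+04 m/s = 19.3 km/s.
(b) ΔV₂ = |v₂ − v₂ᵗ| ≈ 1.026e+04 m/s = 10.26 km/s.
(c) ΔV_total = ΔV₁ + ΔV₂ ≈ 2.955e+04 m/s = 29.55 km/s.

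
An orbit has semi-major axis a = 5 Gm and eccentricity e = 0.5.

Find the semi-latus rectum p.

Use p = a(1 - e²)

Convert to SI: a = 5 Gm = 5e+09 m.
p = a (1 − e²).
p = 5e+09 · (1 − (0.5)²) = 5e+09 · 0.75 ≈ 3.75e+09 m = 3.75 Gm.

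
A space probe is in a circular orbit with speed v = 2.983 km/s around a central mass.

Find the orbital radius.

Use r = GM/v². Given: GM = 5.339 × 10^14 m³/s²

Convert to SI: v = 2.983 km/s = 2983 m/s.
For a circular orbit, v² = GM / r, so r = GM / v².
r = 5.339e+14 / (2983)² m ≈ 6e+07 m = 60 Mm.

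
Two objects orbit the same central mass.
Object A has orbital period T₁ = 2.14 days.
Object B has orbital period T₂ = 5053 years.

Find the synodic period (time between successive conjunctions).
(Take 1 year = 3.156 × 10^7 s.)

Convert to SI: T₁ = 2.14 days = 184896 s; T₂ = 5053 years = 1.59473e+11 s.
T_syn = |T₁ · T₂ / (T₁ − T₂)|.
T_syn = |184896 · 1.59473e+11 / (184896 − 1.59473e+11)| s ≈ 1.849e+05 s = 2.14 days.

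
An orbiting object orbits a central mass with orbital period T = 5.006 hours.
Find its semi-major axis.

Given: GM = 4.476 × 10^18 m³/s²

Convert to SI: T = 5.006 hours = 18021.6 s.
Invert Kepler's third law: a = (GM · T² / (4π²))^(1/3).
Substituting T = 18021.6 s and GM = 4.476e+18 m³/s²:
a = (4.476e+18 · (18021.6)² / (4π²))^(1/3) m
a ≈ 3.327e+08 m = 332.7 Mm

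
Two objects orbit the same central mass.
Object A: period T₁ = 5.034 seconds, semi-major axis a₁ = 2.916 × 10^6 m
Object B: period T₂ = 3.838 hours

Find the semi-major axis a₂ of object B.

Convert to SI: T₂ = 3.838 hours = 13816.8 s.
Kepler's third law: (T₁/T₂)² = (a₁/a₂)³ ⇒ a₂ = a₁ · (T₂/T₁)^(2/3).
T₂/T₁ = 13816.8 / 5.034 = 2744.7.
a₂ = 2.916e+06 · (2744.7)^(2/3) m ≈ 5.716e+08 m = 5.716 × 10^8 m.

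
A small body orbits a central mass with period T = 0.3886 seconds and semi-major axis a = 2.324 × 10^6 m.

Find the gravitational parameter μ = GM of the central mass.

GM = 4π² · a³ / T².
GM = 4π² · (2.324e+06)³ / (0.3886)² m³/s² ≈ 3.281e+21 m³/s² = 3.281 × 10^21 m³/s².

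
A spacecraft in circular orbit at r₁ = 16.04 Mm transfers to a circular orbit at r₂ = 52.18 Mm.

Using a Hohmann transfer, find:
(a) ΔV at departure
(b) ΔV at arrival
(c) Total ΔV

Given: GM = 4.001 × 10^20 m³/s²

Convert to SI: r₁ = 16.04 Mm = 1.604e+07 m; r₂ = 52.18 Mm = 5.218e+07 m.
Transfer semi-major axis: a_t = (r₁ + r₂)/2 = (1.604e+07 + 5.218e+07)/2 = 3.411e+07 m.
Circular speeds: v₁ = √(GM/r₁) = 4.99439e+06 m/s, v₂ = √(GM/r₂) = 2.76906e+06 m/s.
Transfer speeds (vis-viva v² = GM(2/r − 1/a_t)): v₁ᵗ = 6.17722e+06 m/s, v₂ᵗ = 1.89886e+06 m/s.
(a) ΔV₁ = |v₁ᵗ − v₁| ≈ 1.183e+06 m/s = 1183 km/s.
(b) ΔV₂ = |v₂ − v₂ᵗ| ≈ 8.702e+05 m/s = 870.2 km/s.
(c) ΔV_total = ΔV₁ + ΔV₂ ≈ 2.053e+06 m/s = 2053 km/s.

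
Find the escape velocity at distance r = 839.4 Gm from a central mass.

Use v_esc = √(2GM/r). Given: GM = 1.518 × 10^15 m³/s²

Convert to SI: r = 839.4 Gm = 8.394e+11 m.
Escape velocity comes from setting total energy to zero: ½v² − GM/r = 0 ⇒ v_esc = √(2GM / r).
v_esc = √(2 · 1.518e+15 / 8.394e+11) m/s ≈ 60.14 m/s = 60.14 m/s.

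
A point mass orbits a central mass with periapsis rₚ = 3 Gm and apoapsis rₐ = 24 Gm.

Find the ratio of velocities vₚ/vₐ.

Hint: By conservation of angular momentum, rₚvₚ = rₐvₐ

Convert to SI: rₚ = 3 Gm = 3e+09 m; rₐ = 24 Gm = 2.4e+10 m.
Conservation of angular momentum gives rₚvₚ = rₐvₐ, so vₚ/vₐ = rₐ/rₚ.
vₚ/vₐ = 2.4e+10 / 3e+09 ≈ 8.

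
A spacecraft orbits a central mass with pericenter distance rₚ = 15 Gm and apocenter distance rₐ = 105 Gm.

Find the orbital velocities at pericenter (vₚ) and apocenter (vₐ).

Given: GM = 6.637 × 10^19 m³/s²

Convert to SI: rₚ = 15 Gm = 1.5e+10 m; rₐ = 105 Gm = 1.05e+11 m.
Use the vis-viva equation v² = GM(2/r − 1/a) with a = (rₚ + rₐ)/2 = (1.5e+10 + 1.05e+11)/2 = 6e+10 m.
vₚ = √(GM · (2/rₚ − 1/a)) = √(6.637e+19 · (2/1.5e+10 − 1/6e+10)) m/s ≈ 8.8e+04 m/s = 88 km/s.
vₐ = √(GM · (2/rₐ − 1/a)) = √(6.637e+19 · (2/1.05e+11 − 1/6e+10)) m/s ≈ 1.257e+04 m/s = 12.57 km/s.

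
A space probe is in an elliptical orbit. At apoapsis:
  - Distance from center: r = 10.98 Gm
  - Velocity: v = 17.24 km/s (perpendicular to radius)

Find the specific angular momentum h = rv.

Convert to SI: r = 10.98 Gm = 1.098e+10 m; v = 17.24 km/s = 17240 m/s.
With v perpendicular to r, h = r · v.
h = 1.098e+10 · 17240 m²/s ≈ 1.893e+14 m²/s.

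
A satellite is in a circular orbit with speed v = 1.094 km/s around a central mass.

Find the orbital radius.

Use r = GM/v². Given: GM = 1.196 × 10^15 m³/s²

Convert to SI: v = 1.094 km/s = 1094 m/s.
For a circular orbit, v² = GM / r, so r = GM / v².
r = 1.196e+15 / (1094)² m ≈ 9.993e+08 m = 999.3 Mm.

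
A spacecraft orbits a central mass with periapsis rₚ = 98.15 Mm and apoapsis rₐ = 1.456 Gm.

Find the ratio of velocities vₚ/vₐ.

Convert to SI: rₚ = 98.15 Mm = 9.815e+07 m; rₐ = 1.456 Gm = 1.456e+09 m.
Conservation of angular momentum gives rₚvₚ = rₐvₐ, so vₚ/vₐ = rₐ/rₚ.
vₚ/vₐ = 1.456e+09 / 9.815e+07 ≈ 14.83.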